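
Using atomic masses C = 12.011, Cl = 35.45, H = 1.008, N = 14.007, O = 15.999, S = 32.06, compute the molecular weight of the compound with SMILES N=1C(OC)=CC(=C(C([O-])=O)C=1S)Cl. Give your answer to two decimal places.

218.63

Molecular formula: C7H5ClNO3S-.
M = 7×12.011 + 1×35.45 + 5×1.008 + 1×14.007 + 3×15.999 + 1×32.06 = 218.63 g/mol.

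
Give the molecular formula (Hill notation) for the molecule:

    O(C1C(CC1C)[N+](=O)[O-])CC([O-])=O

Heavy atoms from the SMILES: 7 C, 1 N, 5 O.
Implicit hydrogens by atom environment:
  3 × C: 1 H each → 3
  3 × O: no H
  2 × C: 2 H each → 4
  2 × O (charge -1): no H
  1 × C: 3 H
  1 × C: no H
  1 × N (charge +1): no H
  Total hydrogens = 10.
Net charge -1.
Molecular formula: C7H10NO5-

C7H10NO5-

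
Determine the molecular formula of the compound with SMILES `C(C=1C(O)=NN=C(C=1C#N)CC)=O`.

Heavy atoms from the SMILES: 8 C, 3 N, 2 O.
Implicit hydrogens by atom environment:
  4 × C (aromatic): no H
  2 × N (aromatic): no H
  1 × C: 3 H
  1 × C: 2 H
  1 × C: 1 H
  1 × C: no H
  1 × N: no H
  1 × O: 1 H
  1 × O: no H
  Total hydrogens = 7.
Molecular formula: C8H7N3O2

C8H7N3O2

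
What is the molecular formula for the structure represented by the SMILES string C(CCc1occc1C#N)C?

C9H11NO

Heavy atoms from the SMILES: 9 C, 1 N, 1 O.
Implicit hydrogens by atom environment:
  3 × C: 2 H each → 6
  2 × C (aromatic): 1 H each → 2
  2 × C (aromatic): no H
  1 × C: 3 H
  1 × C: no H
  1 × N: no H
  1 × O (aromatic): no H
  Total hydrogens = 11.
Molecular formula: C9H11NO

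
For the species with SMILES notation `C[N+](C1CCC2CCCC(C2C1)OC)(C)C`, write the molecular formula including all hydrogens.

Heavy atoms from the SMILES: 14 C, 1 N, 1 O.
Implicit hydrogens by atom environment:
  6 × C: 2 H each → 12
  4 × C: 3 H each → 12
  4 × C: 1 H each → 4
  1 × N (charge +1): no H
  1 × O: no H
  Total hydrogens = 28.
Net charge +1.
Molecular formula: C14H28NO+

C14H28NO+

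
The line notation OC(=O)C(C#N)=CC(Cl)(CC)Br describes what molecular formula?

Heavy atoms from the SMILES: 1 Br, 7 C, 1 Cl, 1 N, 2 O.
Implicit hydrogens by atom environment:
  4 × C: no H
  1 × Br: no H
  1 × C: 3 H
  1 × C: 2 H
  1 × C: 1 H
  1 × Cl: no H
  1 × N: no H
  1 × O: 1 H
  1 × O: no H
  Total hydrogens = 7.
Molecular formula: C7H7BrClNO2

C7H7BrClNO2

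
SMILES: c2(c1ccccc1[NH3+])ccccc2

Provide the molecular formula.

Heavy atoms from the SMILES: 12 C, 1 N.
Implicit hydrogens by atom environment:
  9 × C (aromatic): 1 H each → 9
  3 × C (aromatic): no H
  1 × N (charge +1): 3 H
  Total hydrogens = 12.
Net charge +1.
Molecular formula: C12H12N+

C12H12N+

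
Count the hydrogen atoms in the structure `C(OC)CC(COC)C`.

Hydrogens are implicit in SMILES; fill each atom to its normal valence:
  3 × C: 3 H each → 9
  3 × C: 2 H each → 6
  2 × O: no H
  1 × C: 1 H
  Total hydrogens = 16.

16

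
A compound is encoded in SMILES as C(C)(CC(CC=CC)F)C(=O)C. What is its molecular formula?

Heavy atoms from the SMILES: 10 C, 1 F, 1 O.
Implicit hydrogens by atom environment:
  4 × C: 1 H each → 4
  3 × C: 3 H each → 9
  2 × C: 2 H each → 4
  1 × C: no H
  1 × F: no H
  1 × O: no H
  Total hydrogens = 17.
Molecular formula: C10H17FO

C10H17FO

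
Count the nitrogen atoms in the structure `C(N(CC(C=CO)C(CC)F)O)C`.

1

The symbol for nitrogen appears 1 time in the SMILES.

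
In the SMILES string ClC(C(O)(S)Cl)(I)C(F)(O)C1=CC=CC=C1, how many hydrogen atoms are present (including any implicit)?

Hydrogens are implicit in SMILES; fill each atom to its normal valence:
  5 × C (aromatic): 1 H each → 5
  3 × C: no H
  2 × Cl: no H
  2 × O: 1 H each → 2
  1 × C (aromatic): no H
  1 × F: no H
  1 × I: no H
  1 × S: 1 H
  Total hydrogens = 8.

8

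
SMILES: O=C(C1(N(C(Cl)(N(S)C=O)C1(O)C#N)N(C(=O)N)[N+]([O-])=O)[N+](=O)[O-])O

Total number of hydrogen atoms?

6

Hydrogens are implicit in SMILES; fill each atom to its normal valence:
  6 × C: no H
  5 × O: no H
  4 × N: no H
  2 × N (charge +1): no H
  2 × O: 1 H each → 2
  2 × O (charge -1): no H
  1 × C: 1 H
  1 × Cl: no H
  1 × N: 2 H
  1 × S: 1 H
  Total hydrogens = 6.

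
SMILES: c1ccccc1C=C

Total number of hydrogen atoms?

Hydrogens are implicit in SMILES; fill each atom to its normal valence:
  5 × C (aromatic): 1 H each → 5
  1 × C: 2 H
  1 × C: 1 H
  1 × C (aromatic): no H
  Total hydrogens = 8.

8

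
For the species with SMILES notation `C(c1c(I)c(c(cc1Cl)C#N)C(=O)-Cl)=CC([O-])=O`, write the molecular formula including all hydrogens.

C11H3Cl2INO3-

Heavy atoms from the SMILES: 11 C, 2 Cl, 1 I, 1 N, 3 O.
Implicit hydrogens by atom environment:
  5 × C (aromatic): no H
  3 × C: no H
  2 × C: 1 H each → 2
  2 × Cl: no H
  2 × O: no H
  1 × C (aromatic): 1 H
  1 × I: no H
  1 × N: no H
  1 × O (charge -1): no H
  Total hydrogens = 3.
Net charge -1.
Molecular formula: C11H3Cl2INO3-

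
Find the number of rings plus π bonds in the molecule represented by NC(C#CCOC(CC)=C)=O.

4

Molecular formula from the SMILES: C8H11NO2.
DoU = (2C + 2 + N − H − X)/2 = (2·8 + 2 + 1 − 11 − 0)/2 = 8/2 = 4.
(Structurally: 0 ring(s) + 4 π bond(s) = 4.)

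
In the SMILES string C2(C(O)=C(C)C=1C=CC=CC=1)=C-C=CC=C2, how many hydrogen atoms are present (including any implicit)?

Hydrogens are implicit in SMILES; fill each atom to its normal valence:
  10 × C (aromatic): 1 H each → 10
  2 × C: no H
  2 × C (aromatic): no H
  1 × C: 3 H
  1 × O: 1 H
  Total hydrogens = 14.

14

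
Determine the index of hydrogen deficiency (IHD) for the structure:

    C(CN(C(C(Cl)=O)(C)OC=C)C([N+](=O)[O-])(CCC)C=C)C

4

Molecular formula from the SMILES: C14H23ClN2O4.
DoU = (2C + 2 + N − H − X)/2 = (2·14 + 2 + 2 − 23 − 1)/2 = 8/2 = 4.
(Structurally: 0 ring(s) + 4 π bond(s) = 4.)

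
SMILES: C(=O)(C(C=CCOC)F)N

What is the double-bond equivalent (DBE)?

2

Molecular formula from the SMILES: C6H10FNO2.
DoU = (2C + 2 + N − H − X)/2 = (2·6 + 2 + 1 − 10 − 1)/2 = 4/2 = 2.
(Structurally: 0 ring(s) + 2 π bond(s) = 2.)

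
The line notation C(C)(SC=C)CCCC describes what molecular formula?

Heavy atoms from the SMILES: 8 C, 1 S.
Implicit hydrogens by atom environment:
  4 × C: 2 H each → 8
  2 × C: 3 H each → 6
  2 × C: 1 H each → 2
  1 × S: no H
  Total hydrogens = 16.
Molecular formula: C8H16S

C8H16S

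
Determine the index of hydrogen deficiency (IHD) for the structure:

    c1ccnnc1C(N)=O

5

Molecular formula from the SMILES: C5H5N3O.
DoU = (2C + 2 + N − H − X)/2 = (2·5 + 2 + 3 − 5 − 0)/2 = 10/2 = 5.
(Structurally: 1 ring(s) + 4 π bond(s) = 5.)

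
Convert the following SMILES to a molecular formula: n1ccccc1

Heavy atoms from the SMILES: 5 C, 1 N.
Implicit hydrogens by atom environment:
  5 × C (aromatic): 1 H each → 5
  1 × N (aromatic): no H
  Total hydrogens = 5.
Molecular formula: C5H5N

C5H5N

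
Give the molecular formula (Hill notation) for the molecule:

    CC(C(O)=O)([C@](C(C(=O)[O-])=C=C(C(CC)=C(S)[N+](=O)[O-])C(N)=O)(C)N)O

Heavy atoms from the SMILES: 14 C, 3 N, 8 O, 1 S.
Implicit hydrogens by atom environment:
  10 × C: no H
  4 × O: no H
  3 × C: 3 H each → 9
  2 × N: 2 H each → 4
  2 × O: 1 H each → 2
  2 × O (charge -1): no H
  1 × C: 2 H
  1 × N (charge +1): no H
  1 × S: 1 H
  Total hydrogens = 18.
Net charge -1.
Molecular formula: C14H18N3O8S-

C14H18N3O8S-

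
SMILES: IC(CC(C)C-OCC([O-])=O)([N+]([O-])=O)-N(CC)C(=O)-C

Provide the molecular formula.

C11H18IN2O6-

Heavy atoms from the SMILES: 11 C, 1 I, 2 N, 6 O.
Implicit hydrogens by atom environment:
  4 × C: 2 H each → 8
  4 × O: no H
  3 × C: 3 H each → 9
  3 × C: no H
  2 × O (charge -1): no H
  1 × C: 1 H
  1 × I: no H
  1 × N: no H
  1 × N (charge +1): no H
  Total hydrogens = 18.
Net charge -1.
Molecular formula: C11H18IN2O6-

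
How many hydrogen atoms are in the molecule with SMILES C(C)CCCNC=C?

15

Hydrogens are implicit in SMILES; fill each atom to its normal valence:
  5 × C: 2 H each → 10
  1 × C: 3 H
  1 × C: 1 H
  1 × N: 1 H
  Total hydrogens = 15.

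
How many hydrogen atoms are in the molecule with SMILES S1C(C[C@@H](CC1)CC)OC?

16

Hydrogens are implicit in SMILES; fill each atom to its normal valence:
  4 × C: 2 H each → 8
  2 × C: 3 H each → 6
  2 × C: 1 H each → 2
  1 × O: no H
  1 × S: no H
  Total hydrogens = 16.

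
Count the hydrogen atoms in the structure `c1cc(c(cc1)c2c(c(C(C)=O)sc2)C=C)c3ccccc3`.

16

Hydrogens are implicit in SMILES; fill each atom to its normal valence:
  10 × C (aromatic): 1 H each → 10
  6 × C (aromatic): no H
  1 × C: 3 H
  1 × C: 2 H
  1 × C: 1 H
  1 × C: no H
  1 × O: no H
  1 × S (aromatic): no H
  Total hydrogens = 16.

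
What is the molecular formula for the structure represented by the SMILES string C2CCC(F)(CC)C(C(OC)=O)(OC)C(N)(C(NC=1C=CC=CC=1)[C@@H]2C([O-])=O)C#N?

Heavy atoms from the SMILES: 21 C, 1 F, 3 N, 5 O.
Implicit hydrogens by atom environment:
  6 × C: no H
  5 × C (aromatic): 1 H each → 5
  4 × C: 2 H each → 8
  4 × O: no H
  3 × C: 3 H each → 9
  2 × C: 1 H each → 2
  1 × C (aromatic): no H
  1 × F: no H
  1 × N: 2 H
  1 × N: 1 H
  1 × N: no H
  1 × O (charge -1): no H
  Total hydrogens = 27.
Net charge -1.
Molecular formula: C21H27FN3O5-

C21H27FN3O5-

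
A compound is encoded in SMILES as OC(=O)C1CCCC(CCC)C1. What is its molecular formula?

Heavy atoms from the SMILES: 10 C, 2 O.
Implicit hydrogens by atom environment:
  6 × C: 2 H each → 12
  2 × C: 1 H each → 2
  1 × C: 3 H
  1 × C: no H
  1 × O: 1 H
  1 × O: no H
  Total hydrogens = 18.
Molecular formula: C10H18O2

C10H18O2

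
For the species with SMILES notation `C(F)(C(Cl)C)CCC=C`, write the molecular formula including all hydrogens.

Heavy atoms from the SMILES: 7 C, 1 Cl, 1 F.
Implicit hydrogens by atom environment:
  3 × C: 2 H each → 6
  3 × C: 1 H each → 3
  1 × C: 3 H
  1 × Cl: no H
  1 × F: no H
  Total hydrogens = 12.
Molecular formula: C7H12ClF

C7H12ClF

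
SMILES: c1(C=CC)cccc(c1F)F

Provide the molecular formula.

C9H8F2

Heavy atoms from the SMILES: 9 C, 2 F.
Implicit hydrogens by atom environment:
  3 × C (aromatic): 1 H each → 3
  3 × C (aromatic): no H
  2 × C: 1 H each → 2
  2 × F: no H
  1 × C: 3 H
  Total hydrogens = 8.
Molecular formula: C9H8F2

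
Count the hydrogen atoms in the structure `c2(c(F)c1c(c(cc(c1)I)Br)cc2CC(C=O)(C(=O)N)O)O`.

Hydrogens are implicit in SMILES; fill each atom to its normal valence:
  7 × C (aromatic): no H
  3 × C (aromatic): 1 H each → 3
  2 × C: no H
  2 × O: 1 H each → 2
  2 × O: no H
  1 × Br: no H
  1 × C: 2 H
  1 × C: 1 H
  1 × F: no H
  1 × I: no H
  1 × N: 2 H
  Total hydrogens = 10.

10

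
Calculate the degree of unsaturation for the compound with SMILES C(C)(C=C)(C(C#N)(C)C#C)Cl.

Molecular formula from the SMILES: C9H10ClN.
DoU = (2C + 2 + N − H − X)/2 = (2·9 + 2 + 1 − 10 − 1)/2 = 10/2 = 5.
(Structurally: 0 ring(s) + 5 π bond(s) = 5.)

5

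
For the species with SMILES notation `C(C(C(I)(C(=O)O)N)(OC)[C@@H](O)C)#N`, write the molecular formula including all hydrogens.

C7H11IN2O4

Heavy atoms from the SMILES: 7 C, 1 I, 2 N, 4 O.
Implicit hydrogens by atom environment:
  4 × C: no H
  2 × C: 3 H each → 6
  2 × O: 1 H each → 2
  2 × O: no H
  1 × C: 1 H
  1 × I: no H
  1 × N: 2 H
  1 × N: no H
  Total hydrogens = 11.
Molecular formula: C7H11IN2O4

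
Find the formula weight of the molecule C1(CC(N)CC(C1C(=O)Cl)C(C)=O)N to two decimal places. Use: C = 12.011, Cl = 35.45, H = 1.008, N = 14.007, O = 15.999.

Molecular formula: C9H15ClN2O2.
M = 9×12.011 + 1×35.45 + 15×1.008 + 2×14.007 + 2×15.999 = 218.68 g/mol.

218.68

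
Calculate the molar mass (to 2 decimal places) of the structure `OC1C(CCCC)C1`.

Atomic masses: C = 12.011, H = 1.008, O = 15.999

Molecular formula: C7H14O.
M = 7×12.011 + 14×1.008 + 1×15.999 = 114.19 g/mol.

114.19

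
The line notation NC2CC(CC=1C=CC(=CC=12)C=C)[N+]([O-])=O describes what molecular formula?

Heavy atoms from the SMILES: 12 C, 2 N, 2 O.
Implicit hydrogens by atom environment:
  3 × C: 2 H each → 6
  3 × C (aromatic): 1 H each → 3
  3 × C: 1 H each → 3
  3 × C (aromatic): no H
  1 × N: 2 H
  1 × N (charge +1): no H
  1 × O: no H
  1 × O (charge -1): no H
  Total hydrogens = 14.
Molecular formula: C12H14N2O2

C12H14N2O2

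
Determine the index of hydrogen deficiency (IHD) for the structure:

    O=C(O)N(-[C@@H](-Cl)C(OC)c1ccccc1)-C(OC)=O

Molecular formula from the SMILES: C12H14ClNO5.
DoU = (2C + 2 + N − H − X)/2 = (2·12 + 2 + 1 − 14 − 1)/2 = 12/2 = 6.
(Structurally: 1 ring(s) + 5 π bond(s) = 6.)

6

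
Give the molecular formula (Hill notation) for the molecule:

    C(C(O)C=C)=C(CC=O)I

C7H9IO2

Heavy atoms from the SMILES: 7 C, 1 I, 2 O.
Implicit hydrogens by atom environment:
  4 × C: 1 H each → 4
  2 × C: 2 H each → 4
  1 × C: no H
  1 × I: no H
  1 × O: 1 H
  1 × O: no H
  Total hydrogens = 9.
Molecular formula: C7H9IO2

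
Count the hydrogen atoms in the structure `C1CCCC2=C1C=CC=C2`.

Hydrogens are implicit in SMILES; fill each atom to its normal valence:
  4 × C: 2 H each → 8
  4 × C (aromatic): 1 H each → 4
  2 × C (aromatic): no H
  Total hydrogens = 12.

12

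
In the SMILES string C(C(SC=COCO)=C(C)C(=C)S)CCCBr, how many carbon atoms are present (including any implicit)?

The symbol for carbon appears 12 times in the SMILES.

12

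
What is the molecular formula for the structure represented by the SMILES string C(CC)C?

Heavy atoms from the SMILES: 4 C.
Implicit hydrogens by atom environment:
  2 × C: 3 H each → 6
  2 × C: 2 H each → 4
  Total hydrogens = 10.
Molecular formula: C4H10

C4H10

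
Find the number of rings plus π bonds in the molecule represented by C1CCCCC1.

1

Molecular formula from the SMILES: C6H12.
DoU = (2C + 2 + N − H − X)/2 = (2·6 + 2 + 0 − 12 − 0)/2 = 2/2 = 1.
(Structurally: 1 ring(s) + 0 π bond(s) = 1.)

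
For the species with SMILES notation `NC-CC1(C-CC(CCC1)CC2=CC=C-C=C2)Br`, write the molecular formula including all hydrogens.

Heavy atoms from the SMILES: 1 Br, 16 C, 1 N.
Implicit hydrogens by atom environment:
  8 × C: 2 H each → 16
  5 × C (aromatic): 1 H each → 5
  1 × Br: no H
  1 × C: 1 H
  1 × C: no H
  1 × C (aromatic): no H
  1 × N: 2 H
  Total hydrogens = 24.
Molecular formula: C16H24BrN

C16H24BrN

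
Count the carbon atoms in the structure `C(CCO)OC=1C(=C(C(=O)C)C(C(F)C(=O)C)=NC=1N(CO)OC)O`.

15

The symbol for carbon appears 15 times in the SMILES.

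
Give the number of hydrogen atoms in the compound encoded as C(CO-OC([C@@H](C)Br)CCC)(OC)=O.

17

Hydrogens are implicit in SMILES; fill each atom to its normal valence:
  4 × O: no H
  3 × C: 3 H each → 9
  3 × C: 2 H each → 6
  2 × C: 1 H each → 2
  1 × Br: no H
  1 × C: no H
  Total hydrogens = 17.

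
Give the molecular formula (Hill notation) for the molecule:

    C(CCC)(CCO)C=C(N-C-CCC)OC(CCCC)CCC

Heavy atoms from the SMILES: 20 C, 1 N, 2 O.
Implicit hydrogens by atom environment:
  12 × C: 2 H each → 24
  4 × C: 3 H each → 12
  3 × C: 1 H each → 3
  1 × C: no H
  1 × N: 1 H
  1 × O: 1 H
  1 × O: no H
  Total hydrogens = 41.
Molecular formula: C20H41NO2

C20H41NO2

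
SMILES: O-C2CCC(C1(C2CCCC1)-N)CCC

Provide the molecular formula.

C13H25NO

Heavy atoms from the SMILES: 13 C, 1 N, 1 O.
Implicit hydrogens by atom environment:
  8 × C: 2 H each → 16
  3 × C: 1 H each → 3
  1 × C: 3 H
  1 × C: no H
  1 × N: 2 H
  1 × O: 1 H
  Total hydrogens = 25.
Molecular formula: C13H25NO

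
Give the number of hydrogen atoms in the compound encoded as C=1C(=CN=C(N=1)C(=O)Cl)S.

Hydrogens are implicit in SMILES; fill each atom to its normal valence:
  2 × C (aromatic): 1 H each → 2
  2 × C (aromatic): no H
  2 × N (aromatic): no H
  1 × C: no H
  1 × Cl: no H
  1 × O: no H
  1 × S: 1 H
  Total hydrogens = 3.

3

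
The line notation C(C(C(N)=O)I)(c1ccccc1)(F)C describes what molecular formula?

C10H11FINO

Heavy atoms from the SMILES: 10 C, 1 F, 1 I, 1 N, 1 O.
Implicit hydrogens by atom environment:
  5 × C (aromatic): 1 H each → 5
  2 × C: no H
  1 × C: 3 H
  1 × C: 1 H
  1 × C (aromatic): no H
  1 × F: no H
  1 × I: no H
  1 × N: 2 H
  1 × O: no H
  Total hydrogens = 11.
Molecular formula: C10H11FINO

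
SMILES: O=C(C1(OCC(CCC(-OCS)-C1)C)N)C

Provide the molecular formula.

Heavy atoms from the SMILES: 11 C, 1 N, 3 O, 1 S.
Implicit hydrogens by atom environment:
  5 × C: 2 H each → 10
  3 × O: no H
  2 × C: 3 H each → 6
  2 × C: 1 H each → 2
  2 × C: no H
  1 × N: 2 H
  1 × S: 1 H
  Total hydrogens = 21.
Molecular formula: C11H21NO3S

C11H21NO3S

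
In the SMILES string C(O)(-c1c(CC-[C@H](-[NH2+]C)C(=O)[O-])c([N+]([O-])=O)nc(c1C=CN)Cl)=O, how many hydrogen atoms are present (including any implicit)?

15

Hydrogens are implicit in SMILES; fill each atom to its normal valence:
  5 × C (aromatic): no H
  3 × C: 1 H each → 3
  3 × O: no H
  2 × C: 2 H each → 4
  2 × C: no H
  2 × O (charge -1): no H
  1 × C: 3 H
  1 × Cl: no H
  1 × N (charge +1): 2 H
  1 × N: 2 H
  1 × N (aromatic): no H
  1 × N (charge +1): no H
  1 × O: 1 H
  Total hydrogens = 15.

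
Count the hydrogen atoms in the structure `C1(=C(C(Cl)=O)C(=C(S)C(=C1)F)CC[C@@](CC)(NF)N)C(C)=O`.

17

Hydrogens are implicit in SMILES; fill each atom to its normal valence:
  5 × C (aromatic): no H
  3 × C: 2 H each → 6
  3 × C: no H
  2 × C: 3 H each → 6
  2 × F: no H
  2 × O: no H
  1 × C (aromatic): 1 H
  1 × Cl: no H
  1 × N: 2 H
  1 × N: 1 H
  1 × S: 1 H
  Total hydrogens = 17.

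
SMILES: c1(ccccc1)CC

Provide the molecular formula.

C8H10

Heavy atoms from the SMILES: 8 C.
Implicit hydrogens by atom environment:
  5 × C (aromatic): 1 H each → 5
  1 × C: 3 H
  1 × C: 2 H
  1 × C (aromatic): no H
  Total hydrogens = 10.
Molecular formula: C8H10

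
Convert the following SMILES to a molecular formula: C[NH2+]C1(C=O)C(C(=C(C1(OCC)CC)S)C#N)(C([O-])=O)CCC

C16H24N2O4S

Heavy atoms from the SMILES: 16 C, 2 N, 4 O, 1 S.
Implicit hydrogens by atom environment:
  7 × C: no H
  4 × C: 3 H each → 12
  4 × C: 2 H each → 8
  3 × O: no H
  1 × C: 1 H
  1 × N (charge +1): 2 H
  1 × N: no H
  1 × O (charge -1): no H
  1 × S: 1 H
  Total hydrogens = 24.
Molecular formula: C16H24N2O4S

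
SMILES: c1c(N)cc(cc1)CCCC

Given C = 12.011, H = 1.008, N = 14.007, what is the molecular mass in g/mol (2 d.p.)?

Molecular formula: C10H15N.
M = 10×12.011 + 15×1.008 + 1×14.007 = 149.24 g/mol.

149.24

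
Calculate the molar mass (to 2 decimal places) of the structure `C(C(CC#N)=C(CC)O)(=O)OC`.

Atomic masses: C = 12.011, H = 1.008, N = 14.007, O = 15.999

Molecular formula: C8H11NO3.
M = 8×12.011 + 11×1.008 + 1×14.007 + 3×15.999 = 169.18 g/mol.

169.18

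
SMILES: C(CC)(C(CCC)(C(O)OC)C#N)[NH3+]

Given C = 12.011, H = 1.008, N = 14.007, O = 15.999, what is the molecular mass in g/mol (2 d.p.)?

Molecular formula: C10H21N2O2+.
M = 10×12.011 + 21×1.008 + 2×14.007 + 2×15.999 = 201.29 g/mol.

201.29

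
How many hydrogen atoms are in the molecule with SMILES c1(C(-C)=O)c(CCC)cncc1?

Hydrogens are implicit in SMILES; fill each atom to its normal valence:
  3 × C (aromatic): 1 H each → 3
  2 × C: 3 H each → 6
  2 × C: 2 H each → 4
  2 × C (aromatic): no H
  1 × C: no H
  1 × N (aromatic): no H
  1 × O: no H
  Total hydrogens = 13.

13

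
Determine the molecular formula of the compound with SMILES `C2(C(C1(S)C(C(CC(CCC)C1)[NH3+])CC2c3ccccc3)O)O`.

C19H30NO2S+

Heavy atoms from the SMILES: 19 C, 1 N, 2 O, 1 S.
Implicit hydrogens by atom environment:
  6 × C: 1 H each → 6
  5 × C: 2 H each → 10
  5 × C (aromatic): 1 H each → 5
  2 × O: 1 H each → 2
  1 × C: 3 H
  1 × C: no H
  1 × C (aromatic): no H
  1 × N (charge +1): 3 H
  1 × S: 1 H
  Total hydrogens = 30.
Net charge +1.
Molecular formula: C19H30NO2S+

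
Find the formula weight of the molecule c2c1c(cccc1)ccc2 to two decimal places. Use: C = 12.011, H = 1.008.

128.17

Molecular formula: C10H8.
M = 10×12.011 + 8×1.008 = 128.17 g/mol.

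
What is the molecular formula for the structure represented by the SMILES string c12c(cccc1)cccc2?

C10H8

Heavy atoms from the SMILES: 10 C.
Implicit hydrogens by atom environment:
  8 × C (aromatic): 1 H each → 8
  2 × C (aromatic): no H
  Total hydrogens = 8.
Molecular formula: C10H8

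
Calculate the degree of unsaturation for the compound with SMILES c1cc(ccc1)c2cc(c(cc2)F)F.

Molecular formula from the SMILES: C12H8F2.
DoU = (2C + 2 + N − H − X)/2 = (2·12 + 2 + 0 − 8 − 2)/2 = 16/2 = 8.
(Structurally: 2 ring(s) + 6 π bond(s) = 8.)

8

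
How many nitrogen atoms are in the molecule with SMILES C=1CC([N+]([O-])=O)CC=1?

The symbol for nitrogen appears 1 time in the SMILES.

1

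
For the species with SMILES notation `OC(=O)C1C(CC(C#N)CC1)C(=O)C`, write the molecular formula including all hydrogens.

C10H13NO3

Heavy atoms from the SMILES: 10 C, 1 N, 3 O.
Implicit hydrogens by atom environment:
  3 × C: 2 H each → 6
  3 × C: 1 H each → 3
  3 × C: no H
  2 × O: no H
  1 × C: 3 H
  1 × N: no H
  1 × O: 1 H
  Total hydrogens = 13.
Molecular formula: C10H13NO3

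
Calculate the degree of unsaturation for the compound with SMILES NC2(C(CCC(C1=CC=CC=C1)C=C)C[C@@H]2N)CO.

Molecular formula from the SMILES: C16H24N2O.
DoU = (2C + 2 + N − H − X)/2 = (2·16 + 2 + 2 − 24 − 0)/2 = 12/2 = 6.
(Structurally: 2 ring(s) + 4 π bond(s) = 6.)

6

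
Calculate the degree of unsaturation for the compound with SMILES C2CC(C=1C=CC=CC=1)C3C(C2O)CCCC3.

Molecular formula from the SMILES: C16H22O.
DoU = (2C + 2 + N − H − X)/2 = (2·16 + 2 + 0 − 22 − 0)/2 = 12/2 = 6.
(Structurally: 3 ring(s) + 3 π bond(s) = 6.)

6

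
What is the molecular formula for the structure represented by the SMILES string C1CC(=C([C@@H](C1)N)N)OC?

Heavy atoms from the SMILES: 7 C, 2 N, 1 O.
Implicit hydrogens by atom environment:
  3 × C: 2 H each → 6
  2 × C: no H
  2 × N: 2 H each → 4
  1 × C: 3 H
  1 × C: 1 H
  1 × O: no H
  Total hydrogens = 14.
Molecular formula: C7H14N2O

C7H14N2O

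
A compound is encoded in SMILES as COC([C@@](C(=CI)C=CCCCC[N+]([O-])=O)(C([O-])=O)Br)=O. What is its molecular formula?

Heavy atoms from the SMILES: 1 Br, 12 C, 1 I, 1 N, 6 O.
Implicit hydrogens by atom environment:
  4 × C: 2 H each → 8
  4 × C: no H
  4 × O: no H
  3 × C: 1 H each → 3
  2 × O (charge -1): no H
  1 × Br: no H
  1 × C: 3 H
  1 × I: no H
  1 × N (charge +1): no H
  Total hydrogens = 14.
Net charge -1.
Molecular formula: C12H14BrINO6-

C12H14BrINO6-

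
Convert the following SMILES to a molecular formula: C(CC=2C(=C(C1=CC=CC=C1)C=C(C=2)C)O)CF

Heavy atoms from the SMILES: 16 C, 1 F, 1 O.
Implicit hydrogens by atom environment:
  7 × C (aromatic): 1 H each → 7
  5 × C (aromatic): no H
  3 × C: 2 H each → 6
  1 × C: 3 H
  1 × F: no H
  1 × O: 1 H
  Total hydrogens = 17.
Molecular formula: C16H17FO

C16H17FO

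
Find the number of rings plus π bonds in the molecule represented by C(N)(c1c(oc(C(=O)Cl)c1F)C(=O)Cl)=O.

Molecular formula from the SMILES: C7H2Cl2FNO4.
DoU = (2C + 2 + N − H − X)/2 = (2·7 + 2 + 1 − 2 − 3)/2 = 12/2 = 6.
(Structurally: 1 ring(s) + 5 π bond(s) = 6.)

6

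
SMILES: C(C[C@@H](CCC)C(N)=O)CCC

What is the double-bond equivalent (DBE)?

1

Molecular formula from the SMILES: C10H21NO.
DoU = (2C + 2 + N − H − X)/2 = (2·10 + 2 + 1 − 21 − 0)/2 = 2/2 = 1.
(Structurally: 0 ring(s) + 1 π bond(s) = 1.)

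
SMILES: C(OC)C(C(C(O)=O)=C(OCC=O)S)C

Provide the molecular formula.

Heavy atoms from the SMILES: 9 C, 5 O, 1 S.
Implicit hydrogens by atom environment:
  4 × O: no H
  3 × C: no H
  2 × C: 3 H each → 6
  2 × C: 2 H each → 4
  2 × C: 1 H each → 2
  1 × O: 1 H
  1 × S: 1 H
  Total hydrogens = 14.
Molecular formula: C9H14O5S

C9H14O5S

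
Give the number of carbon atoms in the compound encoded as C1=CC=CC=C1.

The symbol for carbon appears 6 times in the SMILES.

6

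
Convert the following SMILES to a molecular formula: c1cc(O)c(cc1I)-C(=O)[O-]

Heavy atoms from the SMILES: 7 C, 1 I, 3 O.
Implicit hydrogens by atom environment:
  3 × C (aromatic): 1 H each → 3
  3 × C (aromatic): no H
  1 × C: no H
  1 × I: no H
  1 × O: 1 H
  1 × O: no H
  1 × O (charge -1): no H
  Total hydrogens = 4.
Net charge -1.
Molecular formula: C7H4IO3-

C7H4IO3-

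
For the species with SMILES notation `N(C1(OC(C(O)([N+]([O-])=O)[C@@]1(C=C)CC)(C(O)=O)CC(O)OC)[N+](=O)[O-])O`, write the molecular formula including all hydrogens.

C12H19N3O11

Heavy atoms from the SMILES: 12 C, 3 N, 11 O.
Implicit hydrogens by atom environment:
  5 × C: no H
  5 × O: no H
  4 × O: 1 H each → 4
  3 × C: 2 H each → 6
  2 × C: 3 H each → 6
  2 × C: 1 H each → 2
  2 × N (charge +1): no H
  2 × O (charge -1): no H
  1 × N: 1 H
  Total hydrogens = 19.
Molecular formula: C12H19N3O11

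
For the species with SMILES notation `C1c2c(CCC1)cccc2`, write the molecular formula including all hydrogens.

Heavy atoms from the SMILES: 10 C.
Implicit hydrogens by atom environment:
  4 × C: 2 H each → 8
  4 × C (aromatic): 1 H each → 4
  2 × C (aromatic): no H
  Total hydrogens = 12.
Molecular formula: C10H12

C10H12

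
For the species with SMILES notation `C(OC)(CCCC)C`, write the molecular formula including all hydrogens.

Heavy atoms from the SMILES: 7 C, 1 O.
Implicit hydrogens by atom environment:
  3 × C: 3 H each → 9
  3 × C: 2 H each → 6
  1 × C: 1 H
  1 × O: no H
  Total hydrogens = 16.
Molecular formula: C7H16O

C7H16O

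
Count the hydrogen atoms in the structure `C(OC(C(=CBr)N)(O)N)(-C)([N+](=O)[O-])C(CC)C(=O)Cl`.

Hydrogens are implicit in SMILES; fill each atom to its normal valence:
  4 × C: no H
  3 × O: no H
  2 × C: 3 H each → 6
  2 × C: 1 H each → 2
  2 × N: 2 H each → 4
  1 × Br: no H
  1 × C: 2 H
  1 × Cl: no H
  1 × N (charge +1): no H
  1 × O: 1 H
  1 × O (charge -1): no H
  Total hydrogens = 15.

15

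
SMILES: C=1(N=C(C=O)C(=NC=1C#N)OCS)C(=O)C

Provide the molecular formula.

Heavy atoms from the SMILES: 9 C, 3 N, 3 O, 1 S.
Implicit hydrogens by atom environment:
  4 × C (aromatic): no H
  3 × O: no H
  2 × C: no H
  2 × N (aromatic): no H
  1 × C: 3 H
  1 × C: 2 H
  1 × C: 1 H
  1 × N: no H
  1 × S: 1 H
  Total hydrogens = 7.
Molecular formula: C9H7N3O3S

C9H7N3O3S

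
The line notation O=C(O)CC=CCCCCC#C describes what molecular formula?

C10H14O2

Heavy atoms from the SMILES: 10 C, 2 O.
Implicit hydrogens by atom environment:
  5 × C: 2 H each → 10
  3 × C: 1 H each → 3
  2 × C: no H
  1 × O: 1 H
  1 × O: no H
  Total hydrogens = 14.
Molecular formula: C10H14O2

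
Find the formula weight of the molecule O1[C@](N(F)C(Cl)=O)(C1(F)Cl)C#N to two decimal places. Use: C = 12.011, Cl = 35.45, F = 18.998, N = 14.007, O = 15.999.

216.95

Molecular formula: C4Cl2F2N2O2.
M = 4×12.011 + 2×35.45 + 2×18.998 + 2×14.007 + 2×15.999 = 216.95 g/mol.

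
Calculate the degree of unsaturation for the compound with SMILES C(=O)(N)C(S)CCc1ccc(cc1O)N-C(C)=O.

6

Molecular formula from the SMILES: C12H16N2O3S.
DoU = (2C + 2 + N − H − X)/2 = (2·12 + 2 + 2 − 16 − 0)/2 = 12/2 = 6.
(Structurally: 1 ring(s) + 5 π bond(s) = 6.)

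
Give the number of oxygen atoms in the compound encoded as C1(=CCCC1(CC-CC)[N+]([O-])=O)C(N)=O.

3

The symbol for oxygen appears 3 times in the SMILES.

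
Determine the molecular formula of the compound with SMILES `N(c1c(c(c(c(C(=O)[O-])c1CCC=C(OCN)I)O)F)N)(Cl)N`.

Heavy atoms from the SMILES: 12 C, 1 Cl, 1 F, 1 I, 4 N, 4 O.
Implicit hydrogens by atom environment:
  6 × C (aromatic): no H
  3 × C: 2 H each → 6
  3 × N: 2 H each → 6
  2 × C: no H
  2 × O: no H
  1 × C: 1 H
  1 × Cl: no H
  1 × F: no H
  1 × I: no H
  1 × N: no H
  1 × O: 1 H
  1 × O (charge -1): no H
  Total hydrogens = 14.
Net charge -1.
Molecular formula: C12H14ClFIN4O4-

C12H14ClFIN4O4-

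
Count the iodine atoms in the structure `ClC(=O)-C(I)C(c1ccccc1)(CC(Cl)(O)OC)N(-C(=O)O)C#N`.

1

The symbol for iodine appears 1 time in the SMILES.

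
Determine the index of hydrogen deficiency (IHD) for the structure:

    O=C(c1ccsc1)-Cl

4

Molecular formula from the SMILES: C5H3ClOS.
DoU = (2C + 2 + N − H − X)/2 = (2·5 + 2 + 0 − 3 − 1)/2 = 8/2 = 4.
(Structurally: 1 ring(s) + 3 π bond(s) = 4.)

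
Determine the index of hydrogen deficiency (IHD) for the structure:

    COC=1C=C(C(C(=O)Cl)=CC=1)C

5

Molecular formula from the SMILES: C9H9ClO2.
DoU = (2C + 2 + N − H − X)/2 = (2·9 + 2 + 0 − 9 − 1)/2 = 10/2 = 5.
(Structurally: 1 ring(s) + 4 π bond(s) = 5.)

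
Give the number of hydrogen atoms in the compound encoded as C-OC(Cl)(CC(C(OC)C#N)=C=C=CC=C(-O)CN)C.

19

Hydrogens are implicit in SMILES; fill each atom to its normal valence:
  6 × C: no H
  3 × C: 3 H each → 9
  3 × C: 1 H each → 3
  2 × C: 2 H each → 4
  2 × O: no H
  1 × Cl: no H
  1 × N: 2 H
  1 × N: no H
  1 × O: 1 H
  Total hydrogens = 19.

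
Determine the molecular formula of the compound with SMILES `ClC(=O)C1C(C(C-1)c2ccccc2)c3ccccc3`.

Heavy atoms from the SMILES: 17 C, 1 Cl, 1 O.
Implicit hydrogens by atom environment:
  10 × C (aromatic): 1 H each → 10
  3 × C: 1 H each → 3
  2 × C (aromatic): no H
  1 × C: 2 H
  1 × C: no H
  1 × Cl: no H
  1 × O: no H
  Total hydrogens = 15.
Molecular formula: C17H15ClO

C17H15ClO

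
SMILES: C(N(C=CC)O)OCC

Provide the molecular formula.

Heavy atoms from the SMILES: 6 C, 1 N, 2 O.
Implicit hydrogens by atom environment:
  2 × C: 3 H each → 6
  2 × C: 2 H each → 4
  2 × C: 1 H each → 2
  1 × N: no H
  1 × O: 1 H
  1 × O: no H
  Total hydrogens = 13.
Molecular formula: C6H13NO2

C6H13NO2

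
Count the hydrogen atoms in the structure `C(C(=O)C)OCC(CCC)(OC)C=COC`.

22

Hydrogens are implicit in SMILES; fill each atom to its normal valence:
  4 × C: 3 H each → 12
  4 × C: 2 H each → 8
  4 × O: no H
  2 × C: 1 H each → 2
  2 × C: no H
  Total hydrogens = 22.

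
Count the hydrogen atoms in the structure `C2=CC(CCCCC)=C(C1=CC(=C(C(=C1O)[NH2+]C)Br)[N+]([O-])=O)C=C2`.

22

Hydrogens are implicit in SMILES; fill each atom to its normal valence:
  7 × C (aromatic): no H
  5 × C (aromatic): 1 H each → 5
  4 × C: 2 H each → 8
  2 × C: 3 H each → 6
  1 × Br: no H
  1 × N (charge +1): 2 H
  1 × N (charge +1): no H
  1 × O: 1 H
  1 × O: no H
  1 × O (charge -1): no H
  Total hydrogens = 22.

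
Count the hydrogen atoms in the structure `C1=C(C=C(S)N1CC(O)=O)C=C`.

9

Hydrogens are implicit in SMILES; fill each atom to its normal valence:
  2 × C: 2 H each → 4
  2 × C (aromatic): 1 H each → 2
  2 × C (aromatic): no H
  1 × C: 1 H
  1 × C: no H
  1 × N (aromatic): no H
  1 × O: 1 H
  1 × O: no H
  1 × S: 1 H
  Total hydrogens = 9.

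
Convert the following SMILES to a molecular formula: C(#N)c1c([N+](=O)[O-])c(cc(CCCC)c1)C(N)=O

C12H13N3O3

Heavy atoms from the SMILES: 12 C, 3 N, 3 O.
Implicit hydrogens by atom environment:
  4 × C (aromatic): no H
  3 × C: 2 H each → 6
  2 × C (aromatic): 1 H each → 2
  2 × C: no H
  2 × O: no H
  1 × C: 3 H
  1 × N: 2 H
  1 × N: no H
  1 × N (charge +1): no H
  1 × O (charge -1): no H
  Total hydrogens = 13.
Molecular formula: C12H13N3O3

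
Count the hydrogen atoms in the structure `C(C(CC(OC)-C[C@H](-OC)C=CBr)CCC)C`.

27

Hydrogens are implicit in SMILES; fill each atom to its normal valence:
  5 × C: 2 H each → 10
  5 × C: 1 H each → 5
  4 × C: 3 H each → 12
  2 × O: no H
  1 × Br: no H
  Total hydrogens = 27.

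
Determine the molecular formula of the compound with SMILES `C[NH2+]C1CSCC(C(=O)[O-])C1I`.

C7H12INO2S

Heavy atoms from the SMILES: 7 C, 1 I, 1 N, 2 O, 1 S.
Implicit hydrogens by atom environment:
  3 × C: 1 H each → 3
  2 × C: 2 H each → 4
  1 × C: 3 H
  1 × C: no H
  1 × I: no H
  1 × N (charge +1): 2 H
  1 × O: no H
  1 × O (charge -1): no H
  1 × S: no H
  Total hydrogens = 12.
Molecular formula: C7H12INO2S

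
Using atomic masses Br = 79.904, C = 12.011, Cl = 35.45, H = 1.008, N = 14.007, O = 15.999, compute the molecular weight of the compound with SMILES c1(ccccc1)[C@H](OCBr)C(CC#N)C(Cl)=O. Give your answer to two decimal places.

316.58

Molecular formula: C12H11BrClNO2.
M = 1×79.904 + 12×12.011 + 1×35.45 + 11×1.008 + 1×14.007 + 2×15.999 = 316.58 g/mol.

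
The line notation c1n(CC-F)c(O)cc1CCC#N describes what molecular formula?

C9H11FN2O

Heavy atoms from the SMILES: 9 C, 1 F, 2 N, 1 O.
Implicit hydrogens by atom environment:
  4 × C: 2 H each → 8
  2 × C (aromatic): 1 H each → 2
  2 × C (aromatic): no H
  1 × C: no H
  1 × F: no H
  1 × N (aromatic): no H
  1 × N: no H
  1 × O: 1 H
  Total hydrogens = 11.
Molecular formula: C9H11FN2O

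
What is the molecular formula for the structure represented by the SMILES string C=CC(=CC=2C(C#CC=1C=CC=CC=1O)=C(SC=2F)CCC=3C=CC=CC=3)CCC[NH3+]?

C27H27FNOS+

Heavy atoms from the SMILES: 27 C, 1 F, 1 N, 1 O, 1 S.
Implicit hydrogens by atom environment:
  9 × C (aromatic): 1 H each → 9
  7 × C (aromatic): no H
  6 × C: 2 H each → 12
  3 × C: no H
  2 × C: 1 H each → 2
  1 × F: no H
  1 × N (charge +1): 3 H
  1 × O: 1 H
  1 × S (aromatic): no H
  Total hydrogens = 27.
Net charge +1.
Molecular formula: C27H27FNOS+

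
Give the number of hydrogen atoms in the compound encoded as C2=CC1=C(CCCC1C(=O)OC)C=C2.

14

Hydrogens are implicit in SMILES; fill each atom to its normal valence:
  4 × C (aromatic): 1 H each → 4
  3 × C: 2 H each → 6
  2 × C (aromatic): no H
  2 × O: no H
  1 × C: 3 H
  1 × C: 1 H
  1 × C: no H
  Total hydrogens = 14.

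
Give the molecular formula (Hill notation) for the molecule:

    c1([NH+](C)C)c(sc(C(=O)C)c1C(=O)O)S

C9H12NO3S2+

Heavy atoms from the SMILES: 9 C, 1 N, 3 O, 2 S.
Implicit hydrogens by atom environment:
  4 × C (aromatic): no H
  3 × C: 3 H each → 9
  2 × C: no H
  2 × O: no H
  1 × N (charge +1): 1 H
  1 × O: 1 H
  1 × S: 1 H
  1 × S (aromatic): no H
  Total hydrogens = 12.
Net charge +1.
Molecular formula: C9H12NO3S2+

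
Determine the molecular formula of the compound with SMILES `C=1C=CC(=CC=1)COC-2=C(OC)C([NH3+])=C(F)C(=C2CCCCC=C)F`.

C20H24F2NO2+

Heavy atoms from the SMILES: 20 C, 2 F, 1 N, 2 O.
Implicit hydrogens by atom environment:
  7 × C (aromatic): no H
  6 × C: 2 H each → 12
  5 × C (aromatic): 1 H each → 5
  2 × F: no H
  2 × O: no H
  1 × C: 3 H
  1 × C: 1 H
  1 × N (charge +1): 3 H
  Total hydrogens = 24.
Net charge +1.
Molecular formula: C20H24F2NO2+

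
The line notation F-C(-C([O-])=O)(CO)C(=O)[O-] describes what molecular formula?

Heavy atoms from the SMILES: 4 C, 1 F, 5 O.
Implicit hydrogens by atom environment:
  3 × C: no H
  2 × O: no H
  2 × O (charge -1): no H
  1 × C: 2 H
  1 × F: no H
  1 × O: 1 H
  Total hydrogens = 3.
Net charge -2.
Molecular formula: [C4H3FO5]2-

[C4H3FO5]2-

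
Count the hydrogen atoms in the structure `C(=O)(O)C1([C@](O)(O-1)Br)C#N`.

2

Hydrogens are implicit in SMILES; fill each atom to its normal valence:
  4 × C: no H
  2 × O: 1 H each → 2
  2 × O: no H
  1 × Br: no H
  1 × N: no H
  Total hydrogens = 2.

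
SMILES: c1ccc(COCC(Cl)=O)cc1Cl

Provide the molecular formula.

C9H8Cl2O2

Heavy atoms from the SMILES: 9 C, 2 Cl, 2 O.
Implicit hydrogens by atom environment:
  4 × C (aromatic): 1 H each → 4
  2 × C: 2 H each → 4
  2 × C (aromatic): no H
  2 × Cl: no H
  2 × O: no H
  1 × C: no H
  Total hydrogens = 8.
Molecular formula: C9H8Cl2O2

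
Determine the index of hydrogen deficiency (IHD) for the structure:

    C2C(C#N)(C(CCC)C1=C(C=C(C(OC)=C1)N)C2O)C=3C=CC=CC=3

11

Molecular formula from the SMILES: C21H24N2O2.
DoU = (2C + 2 + N − H − X)/2 = (2·21 + 2 + 2 − 24 − 0)/2 = 22/2 = 11.
(Structurally: 3 ring(s) + 8 π bond(s) = 11.)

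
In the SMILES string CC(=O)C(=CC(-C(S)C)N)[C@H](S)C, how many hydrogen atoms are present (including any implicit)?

17

Hydrogens are implicit in SMILES; fill each atom to its normal valence:
  4 × C: 1 H each → 4
  3 × C: 3 H each → 9
  2 × C: no H
  2 × S: 1 H each → 2
  1 × N: 2 H
  1 × O: no H
  Total hydrogens = 17.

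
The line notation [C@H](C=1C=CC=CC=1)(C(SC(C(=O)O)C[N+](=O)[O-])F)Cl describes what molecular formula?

Heavy atoms from the SMILES: 11 C, 1 Cl, 1 F, 1 N, 4 O, 1 S.
Implicit hydrogens by atom environment:
  5 × C (aromatic): 1 H each → 5
  3 × C: 1 H each → 3
  2 × O: no H
  1 × C: 2 H
  1 × C: no H
  1 × C (aromatic): no H
  1 × Cl: no H
  1 × F: no H
  1 × N (charge +1): no H
  1 × O: 1 H
  1 × O (charge -1): no H
  1 × S: no H
  Total hydrogens = 11.
Molecular formula: C11H11ClFNO4S

C11H11ClFNO4S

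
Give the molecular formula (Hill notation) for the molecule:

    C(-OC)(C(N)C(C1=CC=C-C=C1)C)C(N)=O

C12H18N2O2

Heavy atoms from the SMILES: 12 C, 2 N, 2 O.
Implicit hydrogens by atom environment:
  5 × C (aromatic): 1 H each → 5
  3 × C: 1 H each → 3
  2 × C: 3 H each → 6
  2 × N: 2 H each → 4
  2 × O: no H
  1 × C: no H
  1 × C (aromatic): no H
  Total hydrogens = 18.
Molecular formula: C12H18N2O2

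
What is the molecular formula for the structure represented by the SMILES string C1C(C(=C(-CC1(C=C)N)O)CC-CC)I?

Heavy atoms from the SMILES: 12 C, 1 I, 1 N, 1 O.
Implicit hydrogens by atom environment:
  6 × C: 2 H each → 12
  3 × C: no H
  2 × C: 1 H each → 2
  1 × C: 3 H
  1 × I: no H
  1 × N: 2 H
  1 × O: 1 H
  Total hydrogens = 20.
Molecular formula: C12H20INO

C12H20INO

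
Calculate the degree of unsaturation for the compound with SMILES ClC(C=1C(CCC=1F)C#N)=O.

Molecular formula from the SMILES: C7H5ClFNO.
DoU = (2C + 2 + N − H − X)/2 = (2·7 + 2 + 1 − 5 − 2)/2 = 10/2 = 5.
(Structurally: 1 ring(s) + 4 π bond(s) = 5.)

5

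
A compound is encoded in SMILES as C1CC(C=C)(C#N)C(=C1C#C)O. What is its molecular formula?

C10H9NO

Heavy atoms from the SMILES: 10 C, 1 N, 1 O.
Implicit hydrogens by atom environment:
  5 × C: no H
  3 × C: 2 H each → 6
  2 × C: 1 H each → 2
  1 × N: no H
  1 × O: 1 H
  Total hydrogens = 9.
Molecular formula: C10H9NO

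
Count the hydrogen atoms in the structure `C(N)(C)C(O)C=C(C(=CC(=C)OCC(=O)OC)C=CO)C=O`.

21

Hydrogens are implicit in SMILES; fill each atom to its normal valence:
  7 × C: 1 H each → 7
  4 × C: no H
  4 × O: no H
  2 × C: 3 H each → 6
  2 × C: 2 H each → 4
  2 × O: 1 H each → 2
  1 × N: 2 H
  Total hydrogens = 21.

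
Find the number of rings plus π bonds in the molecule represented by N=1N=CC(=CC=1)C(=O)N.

5

Molecular formula from the SMILES: C5H5N3O.
DoU = (2C + 2 + N − H − X)/2 = (2·5 + 2 + 3 − 5 − 0)/2 = 10/2 = 5.
(Structurally: 1 ring(s) + 4 π bond(s) = 5.)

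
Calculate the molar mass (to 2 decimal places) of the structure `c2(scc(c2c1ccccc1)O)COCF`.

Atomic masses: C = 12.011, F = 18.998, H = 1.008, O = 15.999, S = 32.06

Molecular formula: C12H11FO2S.
M = 12×12.011 + 1×18.998 + 11×1.008 + 2×15.999 + 1×32.06 = 238.28 g/mol.

238.28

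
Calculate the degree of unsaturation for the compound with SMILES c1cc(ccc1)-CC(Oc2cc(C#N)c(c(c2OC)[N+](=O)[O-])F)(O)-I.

11

Molecular formula from the SMILES: C16H12FIN2O5.
DoU = (2C + 2 + N − H − X)/2 = (2·16 + 2 + 2 − 12 − 2)/2 = 22/2 = 11.
(Structurally: 2 ring(s) + 9 π bond(s) = 11.)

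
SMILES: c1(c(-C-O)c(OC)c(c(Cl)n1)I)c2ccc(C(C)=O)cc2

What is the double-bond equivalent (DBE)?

Molecular formula from the SMILES: C15H13ClINO3.
DoU = (2C + 2 + N − H − X)/2 = (2·15 + 2 + 1 − 13 − 2)/2 = 18/2 = 9.
(Structurally: 2 ring(s) + 7 π bond(s) = 9.)

9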